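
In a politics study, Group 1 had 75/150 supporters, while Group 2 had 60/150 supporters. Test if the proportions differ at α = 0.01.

p̂₁ = 0.5, p̂₂ = 0.4, pooled p̂ = 0.45. z = 1.741. Critical: ±2.576. Fail to reject H₀.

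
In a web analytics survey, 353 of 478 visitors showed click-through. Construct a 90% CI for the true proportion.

p̂ = 0.738. CI = p̂ ± z*√(p̂(1-p̂)/n) = (0.705, 0.772)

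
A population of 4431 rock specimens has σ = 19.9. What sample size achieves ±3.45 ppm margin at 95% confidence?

Without FPC: n₀ = (1.96×19.9/3.45)² = 127.814. With FPC: n = n₀N/(n₀+N-1) = 124.3 → n = 125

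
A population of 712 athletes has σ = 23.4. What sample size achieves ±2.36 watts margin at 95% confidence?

Without FPC: n₀ = (1.96×23.4/2.36)² = 377.676. With FPC: n = n₀N/(n₀+N-1) = 247.002 → n = 248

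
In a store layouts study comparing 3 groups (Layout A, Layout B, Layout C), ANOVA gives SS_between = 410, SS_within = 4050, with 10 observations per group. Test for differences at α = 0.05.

df_between = 2, df_within = 27. F = MS_between/MS_within = 205.0/150.0 = 1.367. F_crit ≈ 3.354. Fail to reject H₀.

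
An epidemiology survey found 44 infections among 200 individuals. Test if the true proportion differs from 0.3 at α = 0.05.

p̂ = 0.22, p₀ = 0.3. z = (p̂ - p₀)/√(p₀(1-p₀)/n) = -2.469. Critical: ±1.96. Reject H₀.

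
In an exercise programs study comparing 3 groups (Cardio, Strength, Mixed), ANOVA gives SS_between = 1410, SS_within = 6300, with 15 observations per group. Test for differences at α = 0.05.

df_between = 2, df_within = 42. F = MS_between/MS_within = 705.0/150.0 = 4.7. F_crit ≈ 3.22. Reject H₀. At least one mean differs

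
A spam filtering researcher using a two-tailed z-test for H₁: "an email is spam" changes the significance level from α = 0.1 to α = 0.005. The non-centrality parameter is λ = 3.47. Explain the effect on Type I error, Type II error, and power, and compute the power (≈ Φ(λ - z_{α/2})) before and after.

Decreasing α from 0.1 to 0.005:
• Type I error rate decreases (α is the Type I rate by definition).
• Critical value moves from z_{α/2} = 1.645 to 2.807, so power = Φ(λ - z_{α/2}) goes from Φ(3.47 - 1.645) = 0.966 to Φ(3.47 - 2.807) = 0.746.
• Type II error rate β = 1 - power therefore increases (0.034 → 0.254).
Appropriate when false positives are costly — here, a legitimate email is sent to the spam folder and the user misses it.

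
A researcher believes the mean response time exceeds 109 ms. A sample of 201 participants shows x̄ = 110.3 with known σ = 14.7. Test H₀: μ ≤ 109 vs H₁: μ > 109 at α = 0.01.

z = 1.254. Critical value: 2.33. Fail to reject H₀.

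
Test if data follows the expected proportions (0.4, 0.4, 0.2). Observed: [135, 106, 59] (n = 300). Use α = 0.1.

Expected: [120.0, 120.0, 60.0]. χ² = 3.525. df = 2, critical = 4.605. Fail to reject H₀.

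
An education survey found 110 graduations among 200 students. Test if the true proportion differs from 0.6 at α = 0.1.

p̂ = 0.55, p₀ = 0.6. z = (p̂ - p₀)/√(p₀(1-p₀)/n) = -1.443. Critical: ±1.645. Fail to reject H₀.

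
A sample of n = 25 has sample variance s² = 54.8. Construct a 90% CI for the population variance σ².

df = 24. χ²_{0.05} = 36.415, χ²_{0.95} = 13.848. CI for σ² = ((n-1)s²/χ²_{α/2}, (n-1)s²/χ²_{1-α/2}) = (24·54.8/36.415, 24·54.8/13.848) = (36.12, 94.97)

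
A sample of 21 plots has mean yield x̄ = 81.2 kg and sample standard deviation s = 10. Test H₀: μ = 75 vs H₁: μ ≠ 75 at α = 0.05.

t = (x̄ - μ₀)/(s/√n) = (81.2 - 75)/(10/√21) = 2.841. df = 20, critical t = ±2.086. Reject H₀.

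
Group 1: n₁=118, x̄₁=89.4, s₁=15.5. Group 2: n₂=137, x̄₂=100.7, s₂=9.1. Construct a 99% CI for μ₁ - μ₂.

Difference = -11.3. SE = √(15.5²/118 + 9.1²/137) = 1.625. CI = (-15.49, -7.11)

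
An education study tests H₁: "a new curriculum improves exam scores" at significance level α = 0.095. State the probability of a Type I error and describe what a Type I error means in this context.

P(Type I error) = α = 0.095. A Type I error is rejecting H₀ when H₀ is actually true (false positive) — here, concluding that a new curriculum improves exam scores when in fact this is not the case. Consequence: adopting a curriculum that gives no real benefit — disruption for nothing.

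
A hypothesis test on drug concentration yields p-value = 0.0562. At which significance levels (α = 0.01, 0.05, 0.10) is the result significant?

p = 0.0562. Significant at: α = 0.1.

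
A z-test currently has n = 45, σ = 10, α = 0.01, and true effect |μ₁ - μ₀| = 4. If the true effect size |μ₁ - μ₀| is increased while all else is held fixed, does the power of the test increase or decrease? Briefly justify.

Power increases: a larger true effect increases the non-centrality λ = |μ₁ - μ₀|/(σ/√n).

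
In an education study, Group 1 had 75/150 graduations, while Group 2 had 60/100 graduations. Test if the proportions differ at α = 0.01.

p̂₁ = 0.5, p̂₂ = 0.6, pooled p̂ = 0.54. z = -1.554. Critical: ±2.576. Fail to reject H₀.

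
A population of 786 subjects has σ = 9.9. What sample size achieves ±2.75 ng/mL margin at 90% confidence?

Without FPC: n₀ = (1.645×9.9/2.75)² = 35.07. With FPC: n = n₀N/(n₀+N-1) = 33.6 → n = 34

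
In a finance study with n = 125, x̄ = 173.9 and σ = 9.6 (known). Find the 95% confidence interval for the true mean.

CI = x̄ ± z*(σ/√n) = 173.9 ± 1.96(9.6/√125) = 173.9 ± 1.68 = (172.22, 175.58)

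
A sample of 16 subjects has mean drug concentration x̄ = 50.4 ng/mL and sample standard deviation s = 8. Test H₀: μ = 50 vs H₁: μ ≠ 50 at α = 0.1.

t = (x̄ - μ₀)/(s/√n) = (50.4 - 50)/(8/√16) = 0.2. df = 15, critical t = ±1.753. Fail to reject H₀.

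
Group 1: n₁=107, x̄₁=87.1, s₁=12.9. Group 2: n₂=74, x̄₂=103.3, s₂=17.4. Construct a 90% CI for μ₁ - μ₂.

Difference = -16.2. SE = √(12.9²/107 + 17.4²/74) = 2.376. CI = (-20.11, -12.29)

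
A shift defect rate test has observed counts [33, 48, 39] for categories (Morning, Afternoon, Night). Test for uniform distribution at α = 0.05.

Expected = 40 each. χ² = Σ(O-E)²/E = 2.85. df = 2, critical value = 5.991. Fail to reject H₀.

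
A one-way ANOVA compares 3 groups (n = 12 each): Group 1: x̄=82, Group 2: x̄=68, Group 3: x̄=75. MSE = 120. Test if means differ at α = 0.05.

Grand mean = 75.0. SS_between = 1176.0, MS_between = 588.0. F = 4.9, F_crit ≈ 3.285. Reject H₀.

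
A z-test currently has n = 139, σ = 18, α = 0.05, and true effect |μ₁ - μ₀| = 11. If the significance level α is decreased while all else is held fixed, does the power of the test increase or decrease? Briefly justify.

Power decreases: a smaller α raises the critical value, so less of the H₁ sampling distribution falls in the rejection region.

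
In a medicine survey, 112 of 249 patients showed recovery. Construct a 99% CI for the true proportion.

p̂ = 0.45. CI = p̂ ± z*√(p̂(1-p̂)/n) = (0.369, 0.531)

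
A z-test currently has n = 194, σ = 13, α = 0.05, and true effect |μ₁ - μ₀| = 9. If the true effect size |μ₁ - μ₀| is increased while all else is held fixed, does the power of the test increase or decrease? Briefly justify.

Power increases: a larger true effect increases the non-centrality λ = |μ₁ - μ₀|/(σ/√n).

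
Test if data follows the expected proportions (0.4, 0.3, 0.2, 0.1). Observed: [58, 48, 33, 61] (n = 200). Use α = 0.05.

Expected: [80.0, 60.0, 40.0, 20.0]. χ² = 93.725. df = 3, critical = 7.815. Reject H₀.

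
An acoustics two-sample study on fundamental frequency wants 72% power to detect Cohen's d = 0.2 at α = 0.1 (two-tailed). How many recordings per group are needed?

z_{α/2} = 1.645, z_β = Φ⁻¹(0.72) = 0.583. For small effect (d = 0.2): n per group = 2(z_{α/2} + z_β)²/d² = 2(1.645 + 0.583)²/0.2² = 248.2 → 249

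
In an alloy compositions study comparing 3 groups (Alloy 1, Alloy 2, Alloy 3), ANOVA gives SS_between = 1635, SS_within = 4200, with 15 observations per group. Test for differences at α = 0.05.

df_between = 2, df_within = 42. F = MS_between/MS_within = 817.5/100.0 = 8.175. F_crit ≈ 3.22. Reject H₀. At least one mean differs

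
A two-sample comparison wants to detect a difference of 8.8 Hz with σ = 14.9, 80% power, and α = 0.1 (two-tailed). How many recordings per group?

n per group = 2(z_α/2 + z_β)²σ²/d² = 2×(1.645 + 0.84)²×14.9²/8.8² = 35.4 → n = 36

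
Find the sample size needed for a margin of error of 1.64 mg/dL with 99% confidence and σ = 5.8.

n = (z*σ/E)² = (2.576×5.8/1.64)² = 83.0 → n = 83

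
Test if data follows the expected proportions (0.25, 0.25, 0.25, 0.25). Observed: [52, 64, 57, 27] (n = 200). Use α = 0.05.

Expected: [50.0, 50.0, 50.0, 50.0]. χ² = 15.56. df = 3, critical = 7.815. Reject H₀.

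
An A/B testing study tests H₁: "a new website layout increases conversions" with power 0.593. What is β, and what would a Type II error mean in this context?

β = 1 - power = 1 - 0.593 = 0.407. A Type II error is failing to reject H₀ when H₀ is false (false negative) — here, failing to conclude that a new website layout increases conversions when in fact it is true. Consequence: discarding a layout that would have improved conversions — lost revenue.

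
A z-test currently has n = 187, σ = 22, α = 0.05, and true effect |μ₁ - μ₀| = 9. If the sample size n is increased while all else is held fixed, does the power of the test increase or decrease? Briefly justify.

Power increases: a larger n shrinks the standard error σ/√n, moving the sampling distribution under H₁ further from the critical value.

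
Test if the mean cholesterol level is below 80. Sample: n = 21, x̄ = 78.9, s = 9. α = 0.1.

t = (78.9 - 80)/(9/√21) = -0.56, df = 20. Critical t = -1.325. Fail to reject H₀.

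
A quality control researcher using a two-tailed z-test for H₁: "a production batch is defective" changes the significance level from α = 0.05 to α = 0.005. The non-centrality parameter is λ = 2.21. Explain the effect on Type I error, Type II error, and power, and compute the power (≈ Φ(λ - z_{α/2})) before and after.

Decreasing α from 0.05 to 0.005:
• Type I error rate decreases (α is the Type I rate by definition).
• Critical value moves from z_{α/2} = 1.96 to 2.807, so power = Φ(λ - z_{α/2}) goes from Φ(2.21 - 1.96) = 0.599 to Φ(2.21 - 2.807) = 0.275.
• Type II error rate β = 1 - power therefore increases (0.401 → 0.725).
Appropriate when false positives are costly — here, scrapping a good batch — wasted material and cost for no reason.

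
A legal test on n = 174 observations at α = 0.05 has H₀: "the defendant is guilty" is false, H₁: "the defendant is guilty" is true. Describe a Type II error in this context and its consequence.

Type II error: failing to reject H₀ when it is false — concluding that the defendant is guilty is not supported when in fact it is. Consequence: acquitting a guilty person.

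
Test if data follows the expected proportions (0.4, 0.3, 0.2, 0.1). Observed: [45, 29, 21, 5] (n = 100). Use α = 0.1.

Expected: [40.0, 30.0, 20.0, 10.0]. χ² = 3.208. df = 3, critical = 6.251. Fail to reject H₀.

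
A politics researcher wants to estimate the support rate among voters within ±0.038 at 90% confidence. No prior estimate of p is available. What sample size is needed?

Conservative approach: use p = 0.5 (maximizes p(1-p) = 0.25). n = z²(0.25)/E² = 1.645²×0.25/0.038² = 468.5 → n = 469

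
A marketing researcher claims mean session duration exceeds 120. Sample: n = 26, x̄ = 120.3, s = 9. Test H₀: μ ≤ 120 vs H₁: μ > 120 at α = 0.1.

t = (120.3 - 120)/(9/√26) = 0.17, df = 25. Critical t = 1.316. Fail to reject H₀.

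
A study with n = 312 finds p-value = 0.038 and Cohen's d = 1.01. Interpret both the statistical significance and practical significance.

Statistically significant (p = 0.038 < 0.05). Cohen's d = 1.01 indicates a large effect size. Both statistical and practical significance should be considered.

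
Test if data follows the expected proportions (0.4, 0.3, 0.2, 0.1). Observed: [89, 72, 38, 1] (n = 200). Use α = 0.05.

Expected: [80.0, 60.0, 40.0, 20.0]. χ² = 21.562. df = 3, critical = 7.815. Reject H₀.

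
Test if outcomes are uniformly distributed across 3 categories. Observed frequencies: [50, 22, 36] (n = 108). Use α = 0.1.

Expected = 36 each. χ² = Σ(O-E)²/E = 10.889. df = 2, critical value = 4.605. Reject H₀.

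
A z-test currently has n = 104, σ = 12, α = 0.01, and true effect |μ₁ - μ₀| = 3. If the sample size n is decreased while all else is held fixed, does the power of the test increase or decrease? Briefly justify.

Power decreases: a smaller n inflates the standard error σ/√n, pulling the sampling distribution under H₁ back toward the critical value.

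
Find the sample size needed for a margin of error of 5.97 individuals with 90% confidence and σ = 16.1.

n = (z*σ/E)² = (1.645×16.1/5.97)² = 19.7 → n = 20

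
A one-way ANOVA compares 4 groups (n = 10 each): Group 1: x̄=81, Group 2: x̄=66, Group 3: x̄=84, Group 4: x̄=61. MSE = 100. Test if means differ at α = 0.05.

Grand mean = 73.0. SS_between = 3780.0, MS_between = 1260.0. F = 12.6, F_crit ≈ 2.866. Reject H₀.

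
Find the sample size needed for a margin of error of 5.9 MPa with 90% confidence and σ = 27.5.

n = (z*σ/E)² = (1.645×27.5/5.9)² = 58.8 → n = 59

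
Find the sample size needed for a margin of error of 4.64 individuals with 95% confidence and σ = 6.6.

n = (z*σ/E)² = (1.96×6.6/4.64)² = 7.8 → n = 8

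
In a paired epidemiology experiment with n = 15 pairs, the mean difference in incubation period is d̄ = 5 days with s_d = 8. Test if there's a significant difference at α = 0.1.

t = d̄/(s_d/√n) = 5/(8/√15) = 2.421. df = 14, critical t = ±1.761. Reject H₀.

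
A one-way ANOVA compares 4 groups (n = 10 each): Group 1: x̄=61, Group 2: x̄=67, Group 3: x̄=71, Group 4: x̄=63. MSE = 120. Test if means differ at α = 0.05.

Grand mean = 65.5. SS_between = 590.0, MS_between = 196.67. F = 1.639, F_crit ≈ 2.866. Fail to reject H₀.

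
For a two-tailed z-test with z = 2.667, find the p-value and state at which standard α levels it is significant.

p = 2·P(Z > |2.667|) = 2·(1 - Φ(2.667)) ≈ 0.0077. Significant at α = 0.1; Significant at α = 0.05; Significant at α = 0.01.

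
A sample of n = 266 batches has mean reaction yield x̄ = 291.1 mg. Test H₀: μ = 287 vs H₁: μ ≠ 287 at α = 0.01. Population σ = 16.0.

z = (x̄ - μ₀)/(σ/√n) = (291.1 - 287)/(16.0/√266) = 4.179. Critical value: ±2.576. Since |4.179| > 2.576, Reject H₀.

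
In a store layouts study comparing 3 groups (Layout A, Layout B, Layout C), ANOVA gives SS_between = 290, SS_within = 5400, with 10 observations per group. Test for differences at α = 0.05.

df_between = 2, df_within = 27. F = MS_between/MS_within = 145.0/200.0 = 0.725. F_crit ≈ 3.354. Fail to reject H₀.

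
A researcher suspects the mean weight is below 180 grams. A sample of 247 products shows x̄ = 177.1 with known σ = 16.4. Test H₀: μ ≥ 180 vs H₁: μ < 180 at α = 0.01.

z = -2.779. Critical value: -2.33. Reject H₀.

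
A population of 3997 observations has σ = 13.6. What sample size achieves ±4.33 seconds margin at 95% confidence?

Without FPC: n₀ = (1.96×13.6/4.33)² = 37.898. With FPC: n = n₀N/(n₀+N-1) = 37.6 → n = 38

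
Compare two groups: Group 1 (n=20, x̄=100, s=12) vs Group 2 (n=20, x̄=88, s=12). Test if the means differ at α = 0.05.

Pooled sp = 12.0. t = 3.162, df = 38. Critical t = ±2.024. Reject H₀.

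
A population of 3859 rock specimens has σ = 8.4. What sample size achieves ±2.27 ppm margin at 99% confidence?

Without FPC: n₀ = (2.576×8.4/2.27)² = 90.865. With FPC: n = n₀N/(n₀+N-1) = 88.8 → n = 89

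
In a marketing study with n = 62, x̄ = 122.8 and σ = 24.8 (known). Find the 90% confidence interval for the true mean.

CI = x̄ ± z*(σ/√n) = 122.8 ± 1.645(24.8/√62) = 122.8 ± 5.18 = (117.62, 127.98)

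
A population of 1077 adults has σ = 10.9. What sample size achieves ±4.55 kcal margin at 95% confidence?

Without FPC: n₀ = (1.96×10.9/4.55)² = 22.047. With FPC: n = n₀N/(n₀+N-1) = 21.6 → n = 22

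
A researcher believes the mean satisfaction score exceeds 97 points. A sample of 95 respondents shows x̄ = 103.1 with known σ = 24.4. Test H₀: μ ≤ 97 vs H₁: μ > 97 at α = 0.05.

z = 2.437. Critical value: 1.645. Reject H₀.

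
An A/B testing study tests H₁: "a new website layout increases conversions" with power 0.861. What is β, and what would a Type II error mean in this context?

β = 1 - power = 1 - 0.861 = 0.139. A Type II error is failing to reject H₀ when H₀ is false (false negative) — here, failing to conclude that a new website layout increases conversions when in fact it is true. Consequence: discarding a layout that would have improved conversions — lost revenue.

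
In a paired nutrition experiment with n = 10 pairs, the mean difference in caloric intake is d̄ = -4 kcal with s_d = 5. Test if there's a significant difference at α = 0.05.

t = d̄/(s_d/√n) = -4/(5/√10) = -2.53. df = 9, critical t = ±2.262. Reject H₀.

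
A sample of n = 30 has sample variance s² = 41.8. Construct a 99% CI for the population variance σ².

df = 29. χ²_{0.005} = 52.336, χ²_{0.995} = 13.121. CI for σ² = ((n-1)s²/χ²_{α/2}, (n-1)s²/χ²_{1-α/2}) = (29·41.8/52.336, 29·41.8/13.121) = (23.16, 92.39)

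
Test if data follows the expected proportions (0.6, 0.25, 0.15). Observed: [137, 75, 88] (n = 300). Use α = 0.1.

Expected: [180.0, 75.0, 45.0]. χ² = 51.361. df = 2, critical = 4.605. Reject H₀.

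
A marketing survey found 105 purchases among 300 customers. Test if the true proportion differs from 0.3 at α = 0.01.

p̂ = 0.35, p₀ = 0.3. z = (p̂ - p₀)/√(p₀(1-p₀)/n) = 1.89. Critical: ±2.576. Fail to reject H₀.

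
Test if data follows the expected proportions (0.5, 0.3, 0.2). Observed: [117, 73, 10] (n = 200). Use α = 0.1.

Expected: [100.0, 60.0, 40.0]. χ² = 28.207. df = 2, critical = 4.605. Reject H₀.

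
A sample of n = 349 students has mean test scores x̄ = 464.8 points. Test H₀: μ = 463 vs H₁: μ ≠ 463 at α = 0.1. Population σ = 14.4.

z = (x̄ - μ₀)/(σ/√n) = (464.8 - 463)/(14.4/√349) = 2.335. Critical value: ±1.645. Since |2.335| > 1.645, Reject H₀.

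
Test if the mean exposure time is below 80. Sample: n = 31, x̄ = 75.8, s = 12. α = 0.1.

t = (75.8 - 80)/(12/√31) = -1.949, df = 30. Critical t = -1.31. Reject H₀.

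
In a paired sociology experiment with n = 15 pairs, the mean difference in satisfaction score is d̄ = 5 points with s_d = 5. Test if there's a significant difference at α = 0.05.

t = d̄/(s_d/√n) = 5/(5/√15) = 3.873. df = 14, critical t = ±2.145. Reject H₀.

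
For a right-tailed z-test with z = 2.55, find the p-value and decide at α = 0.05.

p = P(Z > 2.55) = 1 - Φ(2.55) ≈ 0.0054. Since p < 0.05, reject H₀ (significant) at α = 0.05.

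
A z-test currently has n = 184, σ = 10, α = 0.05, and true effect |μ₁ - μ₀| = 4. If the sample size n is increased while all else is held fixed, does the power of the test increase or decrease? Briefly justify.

Power increases: a larger n shrinks the standard error σ/√n, moving the sampling distribution under H₁ further from the critical value.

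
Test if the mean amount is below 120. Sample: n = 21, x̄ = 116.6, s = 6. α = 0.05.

t = (116.6 - 120)/(6/√21) = -2.597, df = 20. Critical t = -1.725. Reject H₀.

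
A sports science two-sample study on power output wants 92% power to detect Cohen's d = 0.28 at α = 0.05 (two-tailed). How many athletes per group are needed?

z_{α/2} = 1.96, z_β = Φ⁻¹(0.92) = 1.405. For small effect (d = 0.28): n per group = 2(z_{α/2} + z_β)²/d² = 2(1.96 + 1.405)²/0.28² = 288.9 → 289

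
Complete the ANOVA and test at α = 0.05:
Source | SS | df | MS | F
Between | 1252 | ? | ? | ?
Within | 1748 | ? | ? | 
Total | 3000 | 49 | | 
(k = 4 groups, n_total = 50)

df_between = 3, df_within = 46. MS_between = 417.33, MS_within = 38.0. F = 10.982, F_crit ≈ 2.807. Reject H₀.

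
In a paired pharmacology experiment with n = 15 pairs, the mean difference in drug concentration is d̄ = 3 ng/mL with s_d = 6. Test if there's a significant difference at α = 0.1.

t = d̄/(s_d/√n) = 3/(6/√15) = 1.936. df = 14, critical t = ±1.761. Reject H₀.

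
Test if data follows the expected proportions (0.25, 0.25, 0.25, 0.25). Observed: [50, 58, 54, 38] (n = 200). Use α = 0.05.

Expected: [50.0, 50.0, 50.0, 50.0]. χ² = 4.48. df = 3, critical = 7.815. Fail to reject H₀.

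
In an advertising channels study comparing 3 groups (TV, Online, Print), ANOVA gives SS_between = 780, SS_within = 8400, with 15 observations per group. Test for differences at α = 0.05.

df_between = 2, df_within = 42. F = MS_between/MS_within = 390.0/200.0 = 1.95. F_crit ≈ 3.22. Fail to reject H₀.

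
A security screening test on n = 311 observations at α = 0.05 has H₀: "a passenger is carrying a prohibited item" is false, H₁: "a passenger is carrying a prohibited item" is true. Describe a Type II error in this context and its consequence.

Type II error: failing to reject H₀ when it is false — concluding that a passenger is carrying a prohibited item is not supported when in fact it is. Consequence: letting a prohibited item through — security breach.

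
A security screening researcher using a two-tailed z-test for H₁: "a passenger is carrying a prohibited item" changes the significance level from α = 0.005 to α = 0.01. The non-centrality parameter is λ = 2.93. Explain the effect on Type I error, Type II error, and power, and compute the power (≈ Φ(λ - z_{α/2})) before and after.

Increasing α from 0.005 to 0.01:
• Type I error rate increases (α is the Type I rate by definition).
• Critical value moves from z_{α/2} = 2.807 to 2.576, so power = Φ(λ - z_{α/2}) goes from Φ(2.93 - 2.807) = 0.549 to Φ(2.93 - 2.576) = 0.638.
• Type II error rate β = 1 - power therefore decreases (0.451 → 0.362).
Appropriate when false negatives are costly — here, letting a prohibited item through — security breach.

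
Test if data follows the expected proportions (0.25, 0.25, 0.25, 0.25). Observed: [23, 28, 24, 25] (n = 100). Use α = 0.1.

Expected: [25.0, 25.0, 25.0, 25.0]. χ² = 0.56. df = 3, critical = 6.251. Fail to reject H₀.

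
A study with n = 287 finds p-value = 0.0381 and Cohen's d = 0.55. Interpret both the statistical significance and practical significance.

Statistically significant (p = 0.0381 < 0.05). Cohen's d = 0.55 indicates a medium effect size. Both statistical and practical significance should be considered.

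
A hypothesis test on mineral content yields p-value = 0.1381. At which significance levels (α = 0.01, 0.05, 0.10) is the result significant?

p = 0.1381. Not significant at any of the given levels.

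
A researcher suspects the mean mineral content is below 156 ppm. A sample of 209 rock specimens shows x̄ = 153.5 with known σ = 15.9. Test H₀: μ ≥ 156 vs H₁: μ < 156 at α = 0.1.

z = -2.273. Critical value: -1.28. Reject H₀.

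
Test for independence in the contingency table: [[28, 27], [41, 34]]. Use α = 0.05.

χ² = 0.18. df = 1, critical = 3.841. Fail to reject H₀. No evidence of dependence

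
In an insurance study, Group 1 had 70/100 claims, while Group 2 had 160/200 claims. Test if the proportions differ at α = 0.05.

p̂₁ = 0.7, p̂₂ = 0.8, pooled p̂ = 0.767. z = -1.93. Critical: ±1.96. Fail to reject H₀.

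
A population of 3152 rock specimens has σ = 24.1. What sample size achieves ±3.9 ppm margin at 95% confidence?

Without FPC: n₀ = (1.96×24.1/3.9)² = 146.696. With FPC: n = n₀N/(n₀+N-1) = 140.2 → n = 141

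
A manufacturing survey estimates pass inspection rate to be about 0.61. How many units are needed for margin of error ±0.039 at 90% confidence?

n = z²p(1-p)/E² = 1.645²×0.61×0.39/0.039² = 423.3 → n = 424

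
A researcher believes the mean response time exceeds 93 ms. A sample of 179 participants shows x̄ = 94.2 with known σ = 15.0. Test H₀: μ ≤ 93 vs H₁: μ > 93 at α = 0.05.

z = 1.07. Critical value: 1.645. Fail to reject H₀.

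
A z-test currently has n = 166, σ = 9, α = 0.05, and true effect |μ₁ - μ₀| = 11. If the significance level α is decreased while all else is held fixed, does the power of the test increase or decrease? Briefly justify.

Power decreases: a smaller α raises the critical value, so less of the H₁ sampling distribution falls in the rejection region.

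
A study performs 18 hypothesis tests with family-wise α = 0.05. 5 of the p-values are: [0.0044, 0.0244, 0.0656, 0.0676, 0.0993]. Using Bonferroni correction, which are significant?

Bonferroni α = 0.05/18 = 0.00278. None of the given p-values are significant.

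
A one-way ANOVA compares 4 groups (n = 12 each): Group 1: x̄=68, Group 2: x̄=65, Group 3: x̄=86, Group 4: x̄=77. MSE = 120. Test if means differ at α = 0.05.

Grand mean = 74.0. SS_between = 3240.0, MS_between = 1080.0. F = 9.0, F_crit ≈ 2.816. Reject H₀.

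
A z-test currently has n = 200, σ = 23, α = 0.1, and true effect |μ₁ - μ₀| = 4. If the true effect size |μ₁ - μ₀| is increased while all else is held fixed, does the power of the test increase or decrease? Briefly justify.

Power increases: a larger true effect increases the non-centrality λ = |μ₁ - μ₀|/(σ/√n).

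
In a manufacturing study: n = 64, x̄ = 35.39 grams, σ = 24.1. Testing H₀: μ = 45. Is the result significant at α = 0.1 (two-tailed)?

z = (35.39 - 45)/(24.1/√64) = -3.19. Since |z| > 1.645, significant at α = 0.1.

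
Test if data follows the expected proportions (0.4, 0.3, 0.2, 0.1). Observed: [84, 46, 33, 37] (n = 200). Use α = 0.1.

Expected: [80.0, 60.0, 40.0, 20.0]. χ² = 19.142. df = 3, critical = 6.251. Reject H₀.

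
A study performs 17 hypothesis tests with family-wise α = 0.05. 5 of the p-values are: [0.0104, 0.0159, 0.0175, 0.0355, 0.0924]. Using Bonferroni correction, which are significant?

Bonferroni α = 0.05/17 = 0.00294. None of the given p-values are significant.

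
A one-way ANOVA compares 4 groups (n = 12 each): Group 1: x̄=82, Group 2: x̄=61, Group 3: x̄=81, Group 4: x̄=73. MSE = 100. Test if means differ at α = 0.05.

Grand mean = 74.25. SS_between = 3393.0, MS_between = 1131.0. F = 11.31, F_crit ≈ 2.816. Reject H₀.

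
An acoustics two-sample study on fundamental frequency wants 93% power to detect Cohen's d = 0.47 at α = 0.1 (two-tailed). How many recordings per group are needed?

z_{α/2} = 1.645, z_β = Φ⁻¹(0.93) = 1.476. For small effect (d = 0.47): n per group = 2(z_{α/2} + z_β)²/d² = 2(1.645 + 1.476)²/0.47² = 88.2 → 89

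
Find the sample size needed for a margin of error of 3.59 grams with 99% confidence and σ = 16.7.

n = (z*σ/E)² = (2.576×16.7/3.59)² = 143.6 → n = 144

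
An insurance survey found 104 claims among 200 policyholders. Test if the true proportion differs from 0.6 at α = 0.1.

p̂ = 0.52, p₀ = 0.6. z = (p̂ - p₀)/√(p₀(1-p₀)/n) = -2.309. Critical: ±1.645. Reject H₀.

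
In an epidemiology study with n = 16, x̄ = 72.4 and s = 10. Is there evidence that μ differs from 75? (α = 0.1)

t = (x̄ - μ₀)/(s/√n) = (72.4 - 75)/(10/√16) = -1.04. df = 15, critical t = ±1.753. Fail to reject H₀.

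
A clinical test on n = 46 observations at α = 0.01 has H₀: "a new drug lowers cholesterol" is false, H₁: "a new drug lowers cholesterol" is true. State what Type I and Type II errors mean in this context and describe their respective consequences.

Type I (false positive): concluding that a new drug lowers cholesterol when it is not — approving an ineffective drug — patients take a useless medication and may skip effective alternatives. Type II (false negative): failing to conclude that a new drug lowers cholesterol when it is — shelving an effective drug — patients miss out on a treatment that would have helped. Which is costlier depends on domain priorities and is a judgement call rather than a statistical fact.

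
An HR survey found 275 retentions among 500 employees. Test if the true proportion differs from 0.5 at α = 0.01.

p̂ = 0.55, p₀ = 0.5. z = (p̂ - p₀)/√(p₀(1-p₀)/n) = 2.236. Critical: ±2.576. Fail to reject H₀.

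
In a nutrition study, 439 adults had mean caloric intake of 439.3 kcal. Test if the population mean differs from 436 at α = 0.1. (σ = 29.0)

z = (x̄ - μ₀)/(σ/√n) = (439.3 - 436)/(29.0/√439) = 2.384. Critical value: ±1.645. Since |2.384| > 1.645, Reject H₀.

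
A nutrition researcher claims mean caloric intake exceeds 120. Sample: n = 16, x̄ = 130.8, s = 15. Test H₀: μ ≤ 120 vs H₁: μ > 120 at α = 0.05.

t = (130.8 - 120)/(15/√16) = 2.88, df = 15. Critical t = 1.753. Reject H₀.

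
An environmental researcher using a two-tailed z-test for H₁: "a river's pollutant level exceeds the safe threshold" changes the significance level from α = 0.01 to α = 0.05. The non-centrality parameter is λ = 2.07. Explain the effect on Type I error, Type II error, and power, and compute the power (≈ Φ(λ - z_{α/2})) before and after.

Increasing α from 0.01 to 0.05:
• Type I error rate increases (α is the Type I rate by definition).
• Critical value moves from z_{α/2} = 2.576 to 1.96, so power = Φ(λ - z_{α/2}) goes from Φ(2.07 - 2.576) = 0.306 to Φ(2.07 - 1.96) = 0.544.
• Type II error rate β = 1 - power therefore decreases (0.694 → 0.456).
Appropriate when false negatives are costly — here, allowing unsafe pollution to continue.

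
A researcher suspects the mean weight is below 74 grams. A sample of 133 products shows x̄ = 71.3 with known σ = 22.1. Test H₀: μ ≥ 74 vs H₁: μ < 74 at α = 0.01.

z = -1.409. Critical value: -2.33. Fail to reject H₀.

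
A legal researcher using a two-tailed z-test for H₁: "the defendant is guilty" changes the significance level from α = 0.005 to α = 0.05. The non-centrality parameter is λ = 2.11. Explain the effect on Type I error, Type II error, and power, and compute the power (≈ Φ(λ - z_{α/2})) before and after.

Increasing α from 0.005 to 0.05:
• Type I error rate increases (α is the Type I rate by definition).
• Critical value moves from z_{α/2} = 2.807 to 1.96, so power = Φ(λ - z_{α/2}) goes from Φ(2.11 - 2.807) = 0.243 to Φ(2.11 - 1.96) = 0.56.
• Type II error rate β = 1 - power therefore decreases (0.757 → 0.44).
Appropriate when false negatives are costly — here, acquitting a guilty person.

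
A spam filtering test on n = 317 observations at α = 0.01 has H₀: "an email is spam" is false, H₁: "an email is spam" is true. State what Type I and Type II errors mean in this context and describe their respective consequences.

Type I (false positive): concluding that an email is spam when it is not — a legitimate email is sent to the spam folder and the user misses it. Type II (false negative): failing to conclude that an email is spam when it is — a spam email lands in the inbox. Which is costlier depends on domain priorities and is a judgement call rather than a statistical fact.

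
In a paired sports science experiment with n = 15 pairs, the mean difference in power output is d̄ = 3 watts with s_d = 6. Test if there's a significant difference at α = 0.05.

t = d̄/(s_d/√n) = 3/(6/√15) = 1.936. df = 14, critical t = ±2.145. Fail to reject H₀.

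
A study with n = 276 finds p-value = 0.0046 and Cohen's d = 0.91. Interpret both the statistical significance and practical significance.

Statistically significant (p = 0.0046 < 0.05). Cohen's d = 0.91 indicates a large effect size. Both statistical and practical significance should be considered.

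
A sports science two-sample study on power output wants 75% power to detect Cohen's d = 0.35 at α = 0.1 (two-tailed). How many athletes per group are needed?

z_{α/2} = 1.645, z_β = Φ⁻¹(0.75) = 0.674. For small effect (d = 0.35): n per group = 2(z_{α/2} + z_β)²/d² = 2(1.645 + 0.674)²/0.35² = 87.8 → 88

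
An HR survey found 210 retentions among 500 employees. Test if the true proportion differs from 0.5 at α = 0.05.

p̂ = 0.42, p₀ = 0.5. z = (p̂ - p₀)/√(p₀(1-p₀)/n) = -3.578. Critical: ±1.96. Reject H₀.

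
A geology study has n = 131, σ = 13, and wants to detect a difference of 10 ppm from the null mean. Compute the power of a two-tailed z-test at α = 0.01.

SE = σ/√n = 13/√131 = 1.136. Non-centrality λ = d/SE = 10/1.136 = 8.804. Power ≈ Φ(λ - z_{α/2}) = Φ(8.804 - 2.576) = Φ(6.228) = 1.0.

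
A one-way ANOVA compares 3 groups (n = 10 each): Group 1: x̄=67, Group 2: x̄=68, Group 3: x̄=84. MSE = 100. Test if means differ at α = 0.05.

Grand mean = 73.0. SS_between = 1820.0, MS_between = 910.0. F = 9.1, F_crit ≈ 3.354. Reject H₀.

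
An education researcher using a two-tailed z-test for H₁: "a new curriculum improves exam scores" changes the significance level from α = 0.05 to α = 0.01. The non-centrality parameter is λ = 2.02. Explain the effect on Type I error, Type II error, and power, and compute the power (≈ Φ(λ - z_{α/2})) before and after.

Decreasing α from 0.05 to 0.01:
• Type I error rate decreases (α is the Type I rate by definition).
• Critical value moves from z_{α/2} = 1.96 to 2.576, so power = Φ(λ - z_{α/2}) goes from Φ(2.02 - 1.96) = 0.524 to Φ(2.02 - 2.576) = 0.289.
• Type II error rate β = 1 - power therefore increases (0.476 → 0.711).
Appropriate when false positives are costly — here, adopting a curriculum that gives no real benefit — disruption for nothing.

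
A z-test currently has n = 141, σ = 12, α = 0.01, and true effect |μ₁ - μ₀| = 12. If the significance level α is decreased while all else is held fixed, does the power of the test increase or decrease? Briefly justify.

Power decreases: a smaller α raises the critical value, so less of the H₁ sampling distribution falls in the rejection region.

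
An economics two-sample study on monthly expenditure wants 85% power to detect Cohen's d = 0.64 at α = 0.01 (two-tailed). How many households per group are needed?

z_{α/2} = 2.576, z_β = Φ⁻¹(0.85) = 1.036. For medium effect (d = 0.64): n per group = 2(z_{α/2} + z_β)²/d² = 2(2.576 + 1.036)²/0.64² = 63.7 → 64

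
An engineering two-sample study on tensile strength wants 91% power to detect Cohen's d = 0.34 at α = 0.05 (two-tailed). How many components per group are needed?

z_{α/2} = 1.96, z_β = Φ⁻¹(0.91) = 1.341. For small effect (d = 0.34): n per group = 2(z_{α/2} + z_β)²/d² = 2(1.96 + 1.341)²/0.34² = 188.5 → 189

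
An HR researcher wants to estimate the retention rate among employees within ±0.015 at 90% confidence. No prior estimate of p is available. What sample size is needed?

Conservative approach: use p = 0.5 (maximizes p(1-p) = 0.25). n = z²(0.25)/E² = 1.645²×0.25/0.015² = 3006.7 → n = 3007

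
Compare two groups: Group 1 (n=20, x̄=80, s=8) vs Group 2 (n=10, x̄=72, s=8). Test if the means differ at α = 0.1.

Pooled sp = 8.0. t = 2.582, df = 28. Critical t = ±1.701. Reject H₀.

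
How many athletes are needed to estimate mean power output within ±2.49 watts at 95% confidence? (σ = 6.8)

n = (z*σ/E)² = (1.96×6.8/2.49)² = 28.7 → n = 29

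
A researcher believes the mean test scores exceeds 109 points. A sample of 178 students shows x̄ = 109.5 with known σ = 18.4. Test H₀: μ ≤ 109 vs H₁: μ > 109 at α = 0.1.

z = 0.363. Critical value: 1.28. Fail to reject H₀.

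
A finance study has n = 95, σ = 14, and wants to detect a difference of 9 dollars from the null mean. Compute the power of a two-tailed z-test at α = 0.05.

SE = σ/√n = 14/√95 = 1.436. Non-centrality λ = d/SE = 9/1.436 = 6.266. Power ≈ Φ(λ - z_{α/2}) = Φ(6.266 - 1.96) = Φ(4.306) = 1.0.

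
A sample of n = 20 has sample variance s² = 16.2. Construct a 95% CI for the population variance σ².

df = 19. χ²_{0.025} = 32.852, χ²_{0.975} = 8.907. CI for σ² = ((n-1)s²/χ²_{α/2}, (n-1)s²/χ²_{1-α/2}) = (19·16.2/32.852, 19·16.2/8.907) = (9.37, 34.56)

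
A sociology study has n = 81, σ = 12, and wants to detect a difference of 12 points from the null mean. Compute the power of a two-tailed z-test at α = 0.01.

SE = σ/√n = 12/√81 = 1.333. Non-centrality λ = d/SE = 12/1.333 = 9.0. Power ≈ Φ(λ - z_{α/2}) = Φ(9.0 - 2.576) = Φ(6.424) = 1.0.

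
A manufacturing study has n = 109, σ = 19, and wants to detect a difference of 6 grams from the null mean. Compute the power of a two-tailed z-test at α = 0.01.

SE = σ/√n = 19/√109 = 1.82. Non-centrality λ = d/SE = 6/1.82 = 3.297. Power ≈ Φ(λ - z_{α/2}) = Φ(3.297 - 2.576) = Φ(0.721) = 0.765.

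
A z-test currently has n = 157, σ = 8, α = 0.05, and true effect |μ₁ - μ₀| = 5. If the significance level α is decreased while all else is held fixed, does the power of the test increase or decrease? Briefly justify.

Power decreases: a smaller α raises the critical value, so less of the H₁ sampling distribution falls in the rejection region.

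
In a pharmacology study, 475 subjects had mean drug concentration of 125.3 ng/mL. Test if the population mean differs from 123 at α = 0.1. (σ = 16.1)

z = (x̄ - μ₀)/(σ/√n) = (125.3 - 123)/(16.1/√475) = 3.113. Critical value: ±1.645. Since |3.113| > 1.645, Reject H₀.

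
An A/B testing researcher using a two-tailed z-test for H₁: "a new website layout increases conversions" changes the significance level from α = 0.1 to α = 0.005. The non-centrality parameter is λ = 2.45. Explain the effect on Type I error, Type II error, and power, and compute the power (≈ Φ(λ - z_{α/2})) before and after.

Decreasing α from 0.1 to 0.005:
• Type I error rate decreases (α is the Type I rate by definition).
• Critical value moves from z_{α/2} = 1.645 to 2.807, so power = Φ(λ - z_{α/2}) goes from Φ(2.45 - 1.645) = 0.79 to Φ(2.45 - 2.807) = 0.361.
• Type II error rate β = 1 - power therefore increases (0.21 → 0.639).
Appropriate when false positives are costly — here, rolling out a layout that doesn't actually help — wasted engineering effort.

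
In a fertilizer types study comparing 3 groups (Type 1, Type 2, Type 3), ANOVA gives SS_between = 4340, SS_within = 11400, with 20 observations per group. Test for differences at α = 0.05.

df_between = 2, df_within = 57. F = MS_between/MS_within = 2170.0/200.0 = 10.85. F_crit ≈ 3.159. Reject H₀. At least one mean differs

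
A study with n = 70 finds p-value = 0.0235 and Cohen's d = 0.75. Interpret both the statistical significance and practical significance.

Statistically significant (p = 0.0235 < 0.05). Cohen's d = 0.75 indicates a medium effect size. Both statistical and practical significance should be considered.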